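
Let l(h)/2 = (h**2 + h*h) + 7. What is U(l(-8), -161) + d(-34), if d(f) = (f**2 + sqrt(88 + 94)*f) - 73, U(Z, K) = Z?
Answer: 1353 - 34*sqrt(182) ≈ 894.31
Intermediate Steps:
l(h) = 14 + 4*h**2 (l(h) = 2*((h**2 + h*h) + 7) = 2*((h**2 + h**2) + 7) = 2*(2*h**2 + 7) = 2*(7 + 2*h**2) = 14 + 4*h**2)
d(f) = -73 + f**2 + f*sqrt(182) (d(f) = (f**2 + sqrt(182)*f) - 73 = (f**2 + f*sqrt(182)) - 73 = -73 + f**2 + f*sqrt(182))
U(l(-8), -161) + d(-34) = (14 + 4*(-8)**2) + (-73 + (-34)**2 - 34*sqrt(182)) = (14 + 4*64) + (-73 + 1156 - 34*sqrt(182)) = (14 + 256) + (1083 - 34*sqrt(182)) = 270 + (1083 - 34*sqrt(182)) = 1353 - 34*sqrt(182)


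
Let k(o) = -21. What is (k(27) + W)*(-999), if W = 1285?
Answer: -1262736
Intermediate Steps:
(k(27) + W)*(-999) = (-21 + 1285)*(-999) = 1264*(-999) = -1262736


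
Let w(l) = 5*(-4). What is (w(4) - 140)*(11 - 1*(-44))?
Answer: -8800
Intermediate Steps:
w(l) = -20
(w(4) - 140)*(11 - 1*(-44)) = (-20 - 140)*(11 - 1*(-44)) = -160*(11 + 44) = -160*55 = -8800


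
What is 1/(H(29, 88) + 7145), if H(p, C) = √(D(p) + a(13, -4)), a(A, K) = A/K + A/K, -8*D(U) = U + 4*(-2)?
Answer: 57160/408408273 - 2*I*√146/408408273 ≈ 0.00013996 - 5.9171e-8*I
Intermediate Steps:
D(U) = 1 - U/8 (D(U) = -(U + 4*(-2))/8 = -(U - 8)/8 = -(-8 + U)/8 = 1 - U/8)
a(A, K) = 2*A/K
H(p, C) = √(-11/2 - p/8) (H(p, C) = √((1 - p/8) + 2*13/(-4)) = √((1 - p/8) + 2*13*(-¼)) = √((1 - p/8) - 13/2) = √(-11/2 - p/8))
1/(H(29, 88) + 7145) = 1/(√(-88 - 2*29)/4 + 7145) = 1/(√(-88 - 58)/4 + 7145) = 1/(√(-146)/4 + 7145) = 1/((I*√146)/4 + 7145) = 1/(I*√146/4 + 7145) = 1/(7145 + I*√146/4)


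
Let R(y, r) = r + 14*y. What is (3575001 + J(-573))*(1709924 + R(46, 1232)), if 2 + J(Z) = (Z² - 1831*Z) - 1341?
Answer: 8475378570000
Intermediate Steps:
J(Z) = -1343 + Z² - 1831*Z (J(Z) = -2 + ((Z² - 1831*Z) - 1341) = -2 + (-1341 + Z² - 1831*Z) = -1343 + Z² - 1831*Z)
(3575001 + J(-573))*(1709924 + R(46, 1232)) = (3575001 + (-1343 + (-573)² - 1831*(-573)))*(1709924 + (1232 + 14*46)) = (3575001 + (-1343 + 328329 + 1049163))*(1709924 + (1232 + 644)) = (3575001 + 1376149)*(1709924 + 1876) = 4951150*1711800 = 8475378570000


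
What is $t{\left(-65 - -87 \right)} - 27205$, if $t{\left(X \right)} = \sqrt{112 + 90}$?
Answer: $-27205 + \sqrt{202} \approx -27191.0$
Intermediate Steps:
$t{\left(X \right)} = \sqrt{202}$
$t{\left(-65 - -87 \right)} - 27205 = \sqrt{202} - 27205 = -27205 + \sqrt{202}$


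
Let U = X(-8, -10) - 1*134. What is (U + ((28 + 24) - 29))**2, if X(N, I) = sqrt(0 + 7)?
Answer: (111 - sqrt(7))**2 ≈ 11741.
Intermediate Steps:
X(N, I) = sqrt(7)
U = -134 + sqrt(7) (U = sqrt(7) - 1*134 = sqrt(7) - 134 = -134 + sqrt(7) ≈ -131.35)
(U + ((28 + 24) - 29))**2 = ((-134 + sqrt(7)) + ((28 + 24) - 29))**2 = ((-134 + sqrt(7)) + (52 - 29))**2 = ((-134 + sqrt(7)) + 23)**2 = (-111 + sqrt(7))**2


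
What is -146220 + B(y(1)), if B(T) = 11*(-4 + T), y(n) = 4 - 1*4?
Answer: -146264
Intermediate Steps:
y(n) = 0 (y(n) = 4 - 4 = 0)
B(T) = -44 + 11*T
-146220 + B(y(1)) = -146220 + (-44 + 11*0) = -146220 + (-44 + 0) = -146220 - 44 = -146264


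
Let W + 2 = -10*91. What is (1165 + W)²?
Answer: 64009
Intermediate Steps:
W = -912 (W = -2 - 10*91 = -2 - 910 = -912)
(1165 + W)² = (1165 - 912)² = 253² = 64009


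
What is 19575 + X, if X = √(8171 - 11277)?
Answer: 19575 + I*√3106 ≈ 19575.0 + 55.732*I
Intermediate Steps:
X = I*√3106 (X = √(-3106) = I*√3106 ≈ 55.732*I)
19575 + X = 19575 + I*√3106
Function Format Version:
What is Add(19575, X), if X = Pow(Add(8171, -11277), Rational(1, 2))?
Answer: Add(19575, Mul(I, Pow(3106, Rational(1, 2)))) ≈ Add(19575., Mul(55.732, I))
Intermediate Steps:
X = Mul(I, Pow(3106, Rational(1, 2))) (X = Pow(-3106, Rational(1, 2)) = Mul(I, Pow(3106, Rational(1, 2))) ≈ Mul(55.732, I))
Add(19575, X) = Add(19575, Mul(I, Pow(3106, Rational(1, 2))))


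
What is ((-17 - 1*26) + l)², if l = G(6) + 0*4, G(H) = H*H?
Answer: 49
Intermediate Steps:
G(H) = H²
l = 36 (l = 6² + 0*4 = 36 + 0 = 36)
((-17 - 1*26) + l)² = ((-17 - 1*26) + 36)² = ((-17 - 26) + 36)² = (-43 + 36)² = (-7)² = 49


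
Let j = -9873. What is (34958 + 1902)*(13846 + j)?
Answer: 146444780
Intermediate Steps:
(34958 + 1902)*(13846 + j) = (34958 + 1902)*(13846 - 9873) = 36860*3973 = 146444780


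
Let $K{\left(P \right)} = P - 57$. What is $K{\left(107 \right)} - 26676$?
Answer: $-26626$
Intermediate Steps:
$K{\left(P \right)} = -57 + P$ ($K{\left(P \right)} = P - 57 = -57 + P$)
$K{\left(107 \right)} - 26676 = \left(-57 + 107\right) - 26676 = 50 - 26676 = -26626$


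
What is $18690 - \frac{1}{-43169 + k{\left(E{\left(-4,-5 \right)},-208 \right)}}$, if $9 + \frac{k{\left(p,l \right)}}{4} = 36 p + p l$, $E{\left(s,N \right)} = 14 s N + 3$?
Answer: $\frac{4446519211}{237909} \approx 18690.0$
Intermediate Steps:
$E{\left(s,N \right)} = 3 + 14 N s$ ($E{\left(s,N \right)} = 14 N s + 3 = 3 + 14 N s$)
$k{\left(p,l \right)} = -36 + 144 p + 4 l p$ ($k{\left(p,l \right)} = -36 + 4 \left(36 p + p l\right) = -36 + 4 \left(36 p + l p\right) = -36 + \left(144 p + 4 l p\right) = -36 + 144 p + 4 l p$)
$18690 - \frac{1}{-43169 + k{\left(E{\left(-4,-5 \right)},-208 \right)}} = 18690 - \frac{1}{-43169 + \left(-36 + 144 \left(3 + 14 \left(-5\right) \left(-4\right)\right) + 4 \left(-208\right) \left(3 + 14 \left(-5\right) \left(-4\right)\right)\right)} = 18690 - \frac{1}{-43169 + \left(-36 + 144 \left(3 + 280\right) + 4 \left(-208\right) \left(3 + 280\right)\right)} = 18690 - \frac{1}{-43169 + \left(-36 + 144 \cdot 283 + 4 \left(-208\right) 283\right)} = 18690 - \frac{1}{-43169 - 194740} = 18690 - \frac{1}{-237909} = 18690 - - \frac{1}{237909} = 18690 + \frac{1}{237909} = \frac{4446519211}{237909}$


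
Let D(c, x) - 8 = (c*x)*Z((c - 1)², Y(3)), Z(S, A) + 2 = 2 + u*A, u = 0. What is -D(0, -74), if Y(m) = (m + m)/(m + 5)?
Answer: -8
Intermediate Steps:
Y(m) = 2*m/(5 + m) (Y(m) = (2*m)/(5 + m) = 2*m/(5 + m))
Z(S, A) = 0 (Z(S, A) = -2 + (2 + 0*A) = -2 + (2 + 0) = -2 + 2 = 0)
D(c, x) = 8 (D(c, x) = 8 + (c*x)*0 = 8 + 0 = 8)
-D(0, -74) = -1*8 = -8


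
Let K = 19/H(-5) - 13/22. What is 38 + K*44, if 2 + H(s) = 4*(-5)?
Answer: -26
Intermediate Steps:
H(s) = -22 (H(s) = -2 + 4*(-5) = -2 - 20 = -22)
K = -16/11 (K = 19/(-22) - 13/22 = 19*(-1/22) - 13*1/22 = -19/22 - 13/22 = -16/11 ≈ -1.4545)
38 + K*44 = 38 - 16/11*44 = 38 - 64 = -26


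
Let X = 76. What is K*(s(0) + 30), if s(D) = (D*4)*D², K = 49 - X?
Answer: -810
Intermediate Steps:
K = -27 (K = 49 - 1*76 = 49 - 76 = -27)
s(D) = 4*D³ (s(D) = (4*D)*D² = 4*D³)
K*(s(0) + 30) = -27*(4*0³ + 30) = -27*(4*0 + 30) = -27*(0 + 30) = -27*30 = -810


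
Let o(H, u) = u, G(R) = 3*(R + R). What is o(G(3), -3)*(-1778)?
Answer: 5334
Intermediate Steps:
G(R) = 6*R (G(R) = 3*(2*R) = 6*R)
o(G(3), -3)*(-1778) = -3*(-1778) = 5334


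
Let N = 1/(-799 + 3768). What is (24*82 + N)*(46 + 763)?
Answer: 4726981337/2969 ≈ 1.5921e+6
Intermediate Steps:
N = 1/2969 ≈ 0.00033681
(24*82 + N)*(46 + 763) = (24*82 + 1/2969)*(46 + 763) = (1968 + 1/2969)*809 = (5842993/2969)*809 = 4726981337/2969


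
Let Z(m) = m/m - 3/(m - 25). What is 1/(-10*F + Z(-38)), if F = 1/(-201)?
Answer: 1407/1544 ≈ 0.91127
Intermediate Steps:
F = -1/201 ≈ -0.0049751
Z(m) = 1 - 3/(-25 + m)
1/(-10*F + Z(-38)) = 1/(-10*(-1/201) + (-28 - 38)/(-25 - 38)) = 1/(10/201 - 66/(-63)) = 1/(10/201 - 1/63*(-66)) = 1/(10/201 + 22/21) = 1/(1544/1407) = 1407/1544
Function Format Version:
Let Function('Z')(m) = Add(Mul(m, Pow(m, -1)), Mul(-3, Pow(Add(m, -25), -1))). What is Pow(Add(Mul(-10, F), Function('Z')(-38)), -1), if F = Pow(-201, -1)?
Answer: Rational(1407, 1544) ≈ 0.91127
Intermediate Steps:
F = Rational(-1, 201) ≈ -0.0049751
Function('Z')(m) = Add(1, Mul(-3, Pow(Add(-25, m), -1)))
Pow(Add(Mul(-10, F), Function('Z')(-38)), -1) = Pow(Add(Mul(-10, Rational(-1, 201)), Mul(Pow(Add(-25, -38), -1), Add(-28, -38))), -1) = Pow(Add(Rational(10, 201), Mul(Pow(-63, -1), -66)), -1) = Pow(Add(Rational(10, 201), Mul(Rational(-1, 63), -66)), -1) = Pow(Add(Rational(10, 201), Rational(22, 21)), -1) = Pow(Rational(1544, 1407), -1) = Rational(1407, 1544)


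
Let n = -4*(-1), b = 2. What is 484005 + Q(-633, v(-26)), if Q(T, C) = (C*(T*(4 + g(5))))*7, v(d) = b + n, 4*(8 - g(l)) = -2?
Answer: 151680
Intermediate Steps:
g(l) = 17/2 (g(l) = 8 - ¼*(-2) = 8 + ½ = 17/2)
n = 4
v(d) = 6 (v(d) = 2 + 4 = 6)
Q(T, C) = 175*C*T/2 (Q(T, C) = (C*(T*(4 + 17/2)))*7 = (C*(T*(25/2)))*7 = (C*(25*T/2))*7 = (25*C*T/2)*7 = 175*C*T/2)
484005 + Q(-633, v(-26)) = 484005 + (175/2)*6*(-633) = 484005 - 332325 = 151680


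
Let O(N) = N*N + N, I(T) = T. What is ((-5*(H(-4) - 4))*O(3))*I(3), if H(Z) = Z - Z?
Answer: 720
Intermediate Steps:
H(Z) = 0
O(N) = N + N² (O(N) = N² + N = N + N²)
((-5*(H(-4) - 4))*O(3))*I(3) = ((-5*(0 - 4))*(3*(1 + 3)))*3 = ((-5*(-4))*(3*4))*3 = (20*12)*3 = 240*3 = 720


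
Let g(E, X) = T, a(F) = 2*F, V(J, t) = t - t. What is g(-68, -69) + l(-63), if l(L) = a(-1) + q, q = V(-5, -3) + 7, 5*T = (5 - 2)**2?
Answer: 34/5 ≈ 6.8000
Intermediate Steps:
T = 9/5 (T = (5 - 2)**2/5 = (1/5)*3**2 = (1/5)*9 = 9/5 ≈ 1.8000)
V(J, t) = 0
q = 7 (q = 0 + 7 = 7)
g(E, X) = 9/5
l(L) = 5 (l(L) = 2*(-1) + 7 = -2 + 7 = 5)
g(-68, -69) + l(-63) = 9/5 + 5 = 34/5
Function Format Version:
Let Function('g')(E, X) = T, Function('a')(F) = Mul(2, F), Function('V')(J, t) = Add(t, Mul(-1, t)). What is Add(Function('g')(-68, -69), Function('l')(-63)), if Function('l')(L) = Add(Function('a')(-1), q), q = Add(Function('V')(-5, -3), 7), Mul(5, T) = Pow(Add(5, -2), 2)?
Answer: Rational(34, 5) ≈ 6.8000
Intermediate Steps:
T = Rational(9, 5) (T = Mul(Rational(1, 5), Pow(Add(5, -2), 2)) = Mul(Rational(1, 5), Pow(3, 2)) = Mul(Rational(1, 5), 9) = Rational(9, 5) ≈ 1.8000)
Function('V')(J, t) = 0
q = 7 (q = Add(0, 7) = 7)
Function('g')(E, X) = Rational(9, 5)
Function('l')(L) = 5 (Function('l')(L) = Add(Mul(2, -1), 7) = Add(-2, 7) = 5)
Add(Function('g')(-68, -69), Function('l')(-63)) = Add(Rational(9, 5), 5) = Rational(34, 5)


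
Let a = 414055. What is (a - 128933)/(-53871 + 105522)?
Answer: 285122/51651 ≈ 5.5202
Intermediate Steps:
(a - 128933)/(-53871 + 105522) = (414055 - 128933)/(-53871 + 105522) = 285122/51651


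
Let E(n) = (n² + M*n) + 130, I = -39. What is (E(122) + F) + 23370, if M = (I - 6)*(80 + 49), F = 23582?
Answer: -646244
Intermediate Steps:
M = -5805 (M = (-39 - 6)*(80 + 49) = -45*129 = -5805)
E(n) = 130 + n² - 5805*n (E(n) = (n² - 5805*n) + 130 = 130 + n² - 5805*n)
(E(122) + F) + 23370 = ((130 + 122² - 5805*122) + 23582) + 23370 = ((130 + 14884 - 708210) + 23582) + 23370 = (-693196 + 23582) + 23370 = -669614 + 23370 = -646244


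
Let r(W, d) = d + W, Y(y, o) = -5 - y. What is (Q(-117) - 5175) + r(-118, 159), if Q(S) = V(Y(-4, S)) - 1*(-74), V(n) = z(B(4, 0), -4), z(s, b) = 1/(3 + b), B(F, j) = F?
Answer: -5061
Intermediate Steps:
r(W, d) = W + d
V(n) = -1 (V(n) = 1/(3 - 4) = 1/(-1) = -1)
Q(S) = 73 (Q(S) = -1 - 1*(-74) = -1 + 74 = 73)
(Q(-117) - 5175) + r(-118, 159) = (73 - 5175) + (-118 + 159) = -5102 + 41 = -5061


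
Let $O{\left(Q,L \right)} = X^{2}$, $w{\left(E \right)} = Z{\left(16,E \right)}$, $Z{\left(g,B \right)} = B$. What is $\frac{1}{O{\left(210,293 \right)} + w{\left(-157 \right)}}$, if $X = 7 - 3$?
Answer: $- \frac{1}{141} \approx -0.0070922$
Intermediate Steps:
$w{\left(E \right)} = E$
$X = 4$
$O{\left(Q,L \right)} = 16$ ($O{\left(Q,L \right)} = 4^{2} = 16$)
$\frac{1}{O{\left(210,293 \right)} + w{\left(-157 \right)}} = \frac{1}{16 - 157} = \frac{1}{-141} = - \frac{1}{141}$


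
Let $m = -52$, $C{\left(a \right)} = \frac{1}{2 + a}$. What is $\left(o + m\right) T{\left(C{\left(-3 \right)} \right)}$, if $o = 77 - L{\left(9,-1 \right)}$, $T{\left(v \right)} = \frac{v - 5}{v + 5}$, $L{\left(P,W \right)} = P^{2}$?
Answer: $84$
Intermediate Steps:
$T{\left(v \right)} = \frac{-5 + v}{5 + v}$
$o = -4$ ($o = 77 - 9^{2} = 77 - 81 = -4$)
$\left(o + m\right) T{\left(C{\left(-3 \right)} \right)} = \left(-4 - 52\right) \frac{-5 + \frac{1}{2 - 3}}{5 + \frac{1}{2 - 3}} = - 56 \frac{-5 + \frac{1}{-1}}{5 + \frac{1}{-1}} = - 56 \frac{-5 - 1}{5 - 1} = - 56 \cdot \frac{1}{4} \left(-6\right) = \left(-56\right) \left(- \frac{3}{2}\right) = 84$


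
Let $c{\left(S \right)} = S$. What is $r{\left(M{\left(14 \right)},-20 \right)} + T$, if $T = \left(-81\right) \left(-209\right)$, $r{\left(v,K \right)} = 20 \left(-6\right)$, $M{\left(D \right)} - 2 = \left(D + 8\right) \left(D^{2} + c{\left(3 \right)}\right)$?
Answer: $16809$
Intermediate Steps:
$M{\left(D \right)} = 2 + \left(3 + D^{2}\right) \left(8 + D\right)$ ($M{\left(D \right)} = 2 + \left(D + 8\right) \left(D^{2} + 3\right) = 2 + \left(8 + D\right) \left(3 + D^{2}\right) = 2 + \left(3 + D^{2}\right) \left(8 + D\right)$)
$r{\left(v,K \right)} = -120$
$T = 16929$
$r{\left(M{\left(14 \right)},-20 \right)} + T = -120 + 16929 = 16809$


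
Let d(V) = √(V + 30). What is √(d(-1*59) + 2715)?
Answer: √(2715 + I*√29) ≈ 52.106 + 0.0517*I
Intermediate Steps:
d(V) = √(30 + V)
√(d(-1*59) + 2715) = √(√(30 - 1*59) + 2715) = √(√(30 - 59) + 2715) = √(√(-29) + 2715) = √(I*√29 + 2715) = √(2715 + I*√29)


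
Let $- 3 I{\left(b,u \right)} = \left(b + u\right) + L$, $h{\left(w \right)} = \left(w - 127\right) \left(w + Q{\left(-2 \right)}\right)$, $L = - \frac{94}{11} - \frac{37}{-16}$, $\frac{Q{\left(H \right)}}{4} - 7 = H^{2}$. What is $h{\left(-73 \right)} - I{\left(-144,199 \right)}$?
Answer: $\frac{1023661}{176} \approx 5816.3$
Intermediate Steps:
$Q{\left(H \right)} = 28 + 4 H^{2}$
$L = - \frac{1097}{176}$ ($L = \left(-94\right) \frac{1}{11} - - \frac{37}{16} = - \frac{94}{11} + \frac{37}{16} = - \frac{1097}{176} \approx -6.233$)
$h{\left(w \right)} = \left(-127 + w\right) \left(44 + w\right)$ ($h{\left(w \right)} = \left(w - 127\right) \left(w + \left(28 + 4 \left(-2\right)^{2}\right)\right) = \left(-127 + w\right) \left(w + \left(28 + 4 \cdot 4\right)\right) = \left(-127 + w\right) \left(w + \left(28 + 16\right)\right) = \left(-127 + w\right) \left(w + 44\right) = \left(-127 + w\right) \left(44 + w\right)$)
$I{\left(b,u \right)} = \frac{1097}{528} - \frac{b}{3} - \frac{u}{3}$ ($I{\left(b,u \right)} = - \frac{\left(b + u\right) - \frac{1097}{176}}{3} = - \frac{- \frac{1097}{176} + b + u}{3} = \frac{1097}{528} - \frac{b}{3} - \frac{u}{3}$)
$h{\left(-73 \right)} - I{\left(-144,199 \right)} = \left(-5588 + \left(-73\right)^{2} - -6059\right) - \left(\frac{1097}{528} - -48 - \frac{199}{3}\right) = \left(-5588 + 5329 + 6059\right) - \left(\frac{1097}{528} + 48 - \frac{199}{3}\right) = 5800 - - \frac{2861}{176} = 5800 + \frac{2861}{176} = \frac{1023661}{176}$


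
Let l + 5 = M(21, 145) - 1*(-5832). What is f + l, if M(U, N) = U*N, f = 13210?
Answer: 22082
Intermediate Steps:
M(U, N) = N*U
l = 8872 (l = -5 + (145*21 - 1*(-5832)) = -5 + (3045 + 5832) = -5 + 8877 = 8872)
f + l = 13210 + 8872 = 22082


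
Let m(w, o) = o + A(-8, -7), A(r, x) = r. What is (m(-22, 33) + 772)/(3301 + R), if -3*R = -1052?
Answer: 2391/10955 ≈ 0.21826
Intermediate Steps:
R = 1052/3 (R = -⅓*(-1052) = 1052/3 ≈ 350.67)
m(w, o) = -8 + o (m(w, o) = o - 8 = -8 + o)
(m(-22, 33) + 772)/(3301 + R) = ((-8 + 33) + 772)/(3301 + 1052/3) = (25 + 772)/(10955/3) = 797*(3/10955) = 2391/10955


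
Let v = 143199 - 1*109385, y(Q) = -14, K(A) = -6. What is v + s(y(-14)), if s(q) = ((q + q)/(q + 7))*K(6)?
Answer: 33790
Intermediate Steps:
v = 33814 (v = 143199 - 109385 = 33814)
s(q) = -12*q/(7 + q) (s(q) = ((q + q)/(q + 7))*(-6) = ((2*q)/(7 + q))*(-6) = (2*q/(7 + q))*(-6) = -12*q/(7 + q))
v + s(y(-14)) = 33814 - 12*(-14)/(7 - 14) = 33814 - 12*(-14)/(-7) = 33814 - 12*(-14)*(-⅐) = 33814 - 24 = 33790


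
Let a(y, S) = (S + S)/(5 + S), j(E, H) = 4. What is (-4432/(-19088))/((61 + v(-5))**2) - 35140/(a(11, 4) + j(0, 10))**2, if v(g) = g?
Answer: -665553956003/452691008 ≈ -1470.2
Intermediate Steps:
a(y, S) = 2*S/(5 + S) (a(y, S) = (2*S)/(5 + S) = 2*S/(5 + S))
(-4432/(-19088))/((61 + v(-5))**2) - 35140/(a(11, 4) + j(0, 10))**2 = (-4432/(-19088))/((61 - 5)**2) - 35140/(2*4/(5 + 4) + 4)**2 = (-4432*(-1/19088))/(56**2) - 35140/(2*4/9 + 4)**2 = (277/1193)/3136 - 35140/(2*4*(1/9) + 4)**2 = (277/1193)*(1/3136) - 35140/(8/9 + 4)**2 = 277/3741248 - 35140/((44/9)**2) = 277/3741248 - 35140/1936/81 = 277/3741248 - 35140*81/1936 = 277/3741248 - 711585/484 = -665553956003/452691008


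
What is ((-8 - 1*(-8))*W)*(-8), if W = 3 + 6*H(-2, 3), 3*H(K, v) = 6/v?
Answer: 0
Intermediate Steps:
H(K, v) = 2/v (H(K, v) = (6/v)/3 = 2/v)
W = 7 (W = 3 + 6*(2/3) = 3 + 6*(2*(⅓)) = 3 + 6*(⅔) = 3 + 4 = 7)
((-8 - 1*(-8))*W)*(-8) = ((-8 - 1*(-8))*7)*(-8) = ((-8 + 8)*7)*(-8) = (0*7)*(-8) = 0*(-8) = 0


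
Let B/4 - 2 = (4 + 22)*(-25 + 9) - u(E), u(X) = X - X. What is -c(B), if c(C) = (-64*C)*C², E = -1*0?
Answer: -290643738624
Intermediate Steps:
E = 0
u(X) = 0
B = -1656 (B = 8 + 4*((4 + 22)*(-25 + 9) - 1*0) = 8 + 4*(26*(-16) + 0) = 8 + 4*(-416 + 0) = 8 + 4*(-416) = 8 - 1664 = -1656)
c(C) = -64*C³
-c(B) = -(-64)*(-1656)³ = -(-64)*(-4541308416) = -1*290643738624 = -290643738624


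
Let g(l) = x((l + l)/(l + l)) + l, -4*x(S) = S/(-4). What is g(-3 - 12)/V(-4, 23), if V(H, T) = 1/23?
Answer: -5497/16 ≈ -343.56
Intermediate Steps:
V(H, T) = 1/23
x(S) = S/16 (x(S) = -S/(4*(-4)) = -S*(-1)/(4*4) = -(-1)*S/16 = S/16)
g(l) = 1/16 + l (g(l) = ((l + l)/(l + l))/16 + l = ((2*l)/((2*l)))/16 + l = ((2*l)*(1/(2*l)))/16 + l = (1/16)*1 + l = 1/16 + l)
g(-3 - 12)/V(-4, 23) = (1/16 + (-3 - 12))/(1/23) = (1/16 - 15)*23 = -239/16*23 = -5497/16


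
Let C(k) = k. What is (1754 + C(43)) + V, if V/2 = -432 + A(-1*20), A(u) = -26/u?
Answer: 4678/5 ≈ 935.60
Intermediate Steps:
V = -4307/5 (V = 2*(-432 - 26/((-1*20))) = 2*(-432 - 26/(-20)) = 2*(-432 - 26*(-1/20)) = 2*(-432 + 13/10) = 2*(-4307/10) = -4307/5 ≈ -861.40)
(1754 + C(43)) + V = (1754 + 43) - 4307/5 = 1797 - 4307/5 = 4678/5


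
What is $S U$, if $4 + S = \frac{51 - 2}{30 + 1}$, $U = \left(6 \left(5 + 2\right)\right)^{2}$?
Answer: $- \frac{132300}{31} \approx -4267.7$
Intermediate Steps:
$U = 1764$ ($U = \left(6 \cdot 7\right)^{2} = 42^{2} = 1764$)
$S = - \frac{75}{31}$ ($S = -4 + \frac{51 - 2}{30 + 1} = -4 + \frac{49}{31} = - \frac{75}{31} \approx -2.4194$)
$S U = \left(- \frac{75}{31}\right) 1764 = - \frac{132300}{31}$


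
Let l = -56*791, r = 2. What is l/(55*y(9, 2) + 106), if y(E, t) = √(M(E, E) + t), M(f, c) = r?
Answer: -5537/27 ≈ -205.07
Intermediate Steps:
M(f, c) = 2
y(E, t) = √(2 + t)
l = -44296
l/(55*y(9, 2) + 106) = -44296/(55*√(2 + 2) + 106) = -44296/(55*√4 + 106) = -44296/(55*2 + 106) = -44296/(110 + 106) = -44296/216 = -44296*1/216 = -5537/27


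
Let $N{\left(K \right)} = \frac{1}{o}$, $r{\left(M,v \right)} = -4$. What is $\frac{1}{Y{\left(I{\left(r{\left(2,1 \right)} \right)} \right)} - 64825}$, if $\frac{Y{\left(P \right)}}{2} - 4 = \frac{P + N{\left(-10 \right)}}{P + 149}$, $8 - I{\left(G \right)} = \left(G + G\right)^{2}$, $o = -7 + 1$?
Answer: $- \frac{279}{18084280} \approx -1.5428 \cdot 10^{-5}$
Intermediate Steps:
$o = -6$
$N{\left(K \right)} = - \frac{1}{6}$ ($N{\left(K \right)} = \frac{1}{-6} = - \frac{1}{6}$)
$I{\left(G \right)} = 8 - 4 G^{2}$ ($I{\left(G \right)} = 8 - \left(G + G\right)^{2} = 8 - \left(2 G\right)^{2} = 8 - 4 G^{2}$)
$Y{\left(P \right)} = 8 + \frac{2 \left(- \frac{1}{6} + P\right)}{149 + P}$ ($Y{\left(P \right)} = 8 + 2 \frac{P - \frac{1}{6}}{P + 149} = 8 + 2 \frac{- \frac{1}{6} + P}{149 + P} = 8 + \frac{2 \left(- \frac{1}{6} + P\right)}{149 + P}$)
$\frac{1}{Y{\left(I{\left(r{\left(2,1 \right)} \right)} \right)} - 64825} = \frac{1}{\frac{5 \left(715 + 6 \left(8 - 4 \left(-4\right)^{2}\right)\right)}{3 \left(149 + \left(8 - 4 \left(-4\right)^{2}\right)\right)} - 64825} = \frac{1}{\frac{5 \left(715 + 6 \left(8 - 64\right)\right)}{3 \left(149 + \left(8 - 64\right)\right)} - 64825} = \frac{1}{\frac{5 \left(715 + 6 \left(-56\right)\right)}{3 \left(149 - 56\right)} - 64825} = \frac{1}{\frac{5 \left(715 - 336\right)}{3 \cdot 93} - 64825} = \frac{1}{\frac{5}{3} \cdot \frac{1}{93} \cdot 379 - 64825} = \frac{1}{\frac{1895}{279} - 64825} = \frac{1}{- \frac{18084280}{279}} = - \frac{279}{18084280}$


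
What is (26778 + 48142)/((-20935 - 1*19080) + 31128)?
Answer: -74920/8887 ≈ -8.4303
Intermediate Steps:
(26778 + 48142)/((-20935 - 1*19080) + 31128) = 74920/((-20935 - 19080) + 31128) = 74920/(-40015 + 31128) = 74920/(-8887) = 74920*(-1/8887) = -74920/8887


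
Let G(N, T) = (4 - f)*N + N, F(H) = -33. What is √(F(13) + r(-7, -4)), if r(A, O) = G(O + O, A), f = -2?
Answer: I*√89 ≈ 9.434*I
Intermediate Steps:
G(N, T) = 7*N (G(N, T) = (4 - 1*(-2))*N + N = (4 + 2)*N + N = 6*N + N = 7*N)
r(A, O) = 14*O (r(A, O) = 7*(O + O) = 7*(2*O) = 14*O)
√(F(13) + r(-7, -4)) = √(-33 + 14*(-4)) = √(-33 - 56) = √(-89) = I*√89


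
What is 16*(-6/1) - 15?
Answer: -111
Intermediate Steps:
16*(-6/1) - 15 = 16*(-6*1) - 15 = 16*(-6) - 15 = -96 - 15 = -111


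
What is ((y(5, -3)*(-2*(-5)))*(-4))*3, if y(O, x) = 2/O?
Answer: -48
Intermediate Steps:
((y(5, -3)*(-2*(-5)))*(-4))*3 = (((2/5)*(-2*(-5)))*(-4))*3 = (((2*(⅕))*10)*(-4))*3 = (((⅖)*10)*(-4))*3 = (4*(-4))*3 = -16*3 = -48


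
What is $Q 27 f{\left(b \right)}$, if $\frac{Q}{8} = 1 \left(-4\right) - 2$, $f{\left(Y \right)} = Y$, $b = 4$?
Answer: $-5184$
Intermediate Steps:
$Q = -48$ ($Q = 8 \left(1 \left(-4\right) - 2\right) = 8 \left(-4 - 2\right) = 8 \left(-6\right) = -48$)
$Q 27 f{\left(b \right)} = \left(-48\right) 27 \cdot 4 = \left(-1296\right) 4 = -5184$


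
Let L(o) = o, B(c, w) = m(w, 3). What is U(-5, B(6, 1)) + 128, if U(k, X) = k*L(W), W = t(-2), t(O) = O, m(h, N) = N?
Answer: 138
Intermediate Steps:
W = -2
B(c, w) = 3
U(k, X) = -2*k (U(k, X) = k*(-2) = -2*k)
U(-5, B(6, 1)) + 128 = -2*(-5) + 128 = 10 + 128 = 138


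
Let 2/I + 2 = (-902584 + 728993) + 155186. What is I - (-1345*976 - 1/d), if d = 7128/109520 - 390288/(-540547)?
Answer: 2994532349689131568/2281163882457 ≈ 1.3127e+6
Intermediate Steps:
d = 123929151/157448690 (d = 7128*(1/109520) - 390288*(-1/540547) = 891/13690 + 8304/11501 = 123929151/157448690 ≈ 0.78711)
I = -2/18407 (I = 2/(-2 + ((-902584 + 728993) + 155186)) = 2/(-2 + (-173591 + 155186)) = 2/(-2 - 18405) = 2/(-18407) = 2*(-1/18407) = -2/18407 ≈ -0.00010865)
I - (-1345*976 - 1/d) = -2/18407 - (-1345*976 - 1/123929151/157448690) = -2/18407 - (-1312720 - 1*157448690/123929151) = -2/18407 - (-1312720 - 157448690/123929151) = -2/18407 - 1*(-162684432549410/123929151) = -2/18407 + 162684432549410/123929151 = 2994532349689131568/2281163882457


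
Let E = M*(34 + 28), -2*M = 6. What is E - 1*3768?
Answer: -3954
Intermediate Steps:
M = -3 (M = -½*6 = -3)
E = -186 (E = -3*(34 + 28) = -3*62 = -186)
E - 1*3768 = -186 - 1*3768 = -186 - 3768 = -3954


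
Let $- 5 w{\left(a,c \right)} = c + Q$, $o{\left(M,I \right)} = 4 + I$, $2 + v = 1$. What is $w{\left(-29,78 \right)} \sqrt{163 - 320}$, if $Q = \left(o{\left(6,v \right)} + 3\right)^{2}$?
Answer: $- \frac{114 i \sqrt{157}}{5} \approx - 285.68 i$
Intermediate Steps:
$v = -1$ ($v = -2 + 1 = -1$)
$Q = 36$ ($Q = \left(\left(4 - 1\right) + 3\right)^{2} = \left(3 + 3\right)^{2} = 6^{2} = 36$)
$w{\left(a,c \right)} = - \frac{36}{5} - \frac{c}{5}$ ($w{\left(a,c \right)} = - \frac{c + 36}{5} = - \frac{36 + c}{5} = - \frac{36}{5} - \frac{c}{5}$)
$w{\left(-29,78 \right)} \sqrt{163 - 320} = \left(- \frac{36}{5} - \frac{78}{5}\right) \sqrt{163 - 320} = \left(- \frac{36}{5} - \frac{78}{5}\right) \sqrt{-157} = - \frac{114 i \sqrt{157}}{5}$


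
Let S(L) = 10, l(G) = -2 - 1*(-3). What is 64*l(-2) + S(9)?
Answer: 74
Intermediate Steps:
l(G) = 1 (l(G) = -2 + 3 = 1)
64*l(-2) + S(9) = 64*1 + 10 = 64 + 10 = 74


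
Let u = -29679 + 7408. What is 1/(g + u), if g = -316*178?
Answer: -1/78519 ≈ -1.2736e-5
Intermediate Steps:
g = -56248
u = -22271
1/(g + u) = 1/(-56248 - 22271) = 1/(-78519) = -1/78519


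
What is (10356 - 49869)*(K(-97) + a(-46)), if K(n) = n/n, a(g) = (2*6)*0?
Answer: -39513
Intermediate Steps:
a(g) = 0 (a(g) = 12*0 = 0)
K(n) = 1
(10356 - 49869)*(K(-97) + a(-46)) = (10356 - 49869)*(1 + 0) = -39513*1 = -39513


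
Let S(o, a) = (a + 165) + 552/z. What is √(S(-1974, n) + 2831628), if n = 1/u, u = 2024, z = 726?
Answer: √2900164589386/1012 ≈ 1682.8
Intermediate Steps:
n = 1/2024 ≈ 0.00049407
S(o, a) = 20057/121 + a (S(o, a) = (a + 165) + 552/726 = (165 + a) + 552*(1/726) = (165 + a) + 92/121 = 20057/121 + a)
√(S(-1974, n) + 2831628) = √((20057/121 + 1/2024) + 2831628) = √(3690499/22264 + 2831628) = √(63047056291/22264) = √2900164589386/1012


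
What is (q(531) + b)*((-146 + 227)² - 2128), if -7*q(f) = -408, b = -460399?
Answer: -14284832705/7 ≈ -2.0407e+9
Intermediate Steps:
q(f) = 408/7 (q(f) = -⅐*(-408) = 408/7)
(q(531) + b)*((-146 + 227)² - 2128) = (408/7 - 460399)*((-146 + 227)² - 2128) = -3222385*(81² - 2128)/7 = -3222385*(6561 - 2128)/7 = -3222385/7*4433 = -14284832705/7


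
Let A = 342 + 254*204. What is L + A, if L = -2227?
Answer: 49931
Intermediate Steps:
A = 52158 (A = 342 + 51816 = 52158)
L + A = -2227 + 52158 = 49931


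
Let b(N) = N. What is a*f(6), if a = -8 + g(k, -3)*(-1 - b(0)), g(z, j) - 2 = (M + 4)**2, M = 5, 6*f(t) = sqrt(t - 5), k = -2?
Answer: -91/6 ≈ -15.167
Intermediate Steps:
f(t) = sqrt(-5 + t)/6 (f(t) = sqrt(t - 5)/6 = sqrt(-5 + t)/6)
g(z, j) = 83 (g(z, j) = 2 + (5 + 4)**2 = 2 + 9**2 = 2 + 81 = 83)
a = -91 (a = -8 + 83*(-1 - 1*0) = -8 + 83*(-1 + 0) = -8 + 83*(-1) = -8 - 83 = -91)
a*f(6) = -91*sqrt(-5 + 6)/6 = -91*sqrt(1)/6 = -91/6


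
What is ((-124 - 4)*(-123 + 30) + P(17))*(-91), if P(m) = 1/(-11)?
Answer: -11915813/11 ≈ -1.0833e+6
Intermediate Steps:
P(m) = -1/11
((-124 - 4)*(-123 + 30) + P(17))*(-91) = ((-124 - 4)*(-123 + 30) - 1/11)*(-91) = (-128*(-93) - 1/11)*(-91) = (11904 - 1/11)*(-91) = (130943/11)*(-91) = -11915813/11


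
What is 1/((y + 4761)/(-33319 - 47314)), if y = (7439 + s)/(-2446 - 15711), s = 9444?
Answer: -209150483/12346942 ≈ -16.939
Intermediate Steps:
y = -16883/18157 (y = (7439 + 9444)/(-2446 - 15711) = 16883/(-18157) = 16883*(-1/18157) = -16883/18157 ≈ -0.92983)
1/((y + 4761)/(-33319 - 47314)) = 1/((-16883/18157 + 4761)/(-33319 - 47314)) = 1/((86428594/18157)/(-80633)) = 1/((86428594/18157)*(-1/80633)) = 1/(-12346942/209150483) = -209150483/12346942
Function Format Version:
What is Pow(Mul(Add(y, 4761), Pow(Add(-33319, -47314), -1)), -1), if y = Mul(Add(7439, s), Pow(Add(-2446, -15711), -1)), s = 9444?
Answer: Rational(-209150483, 12346942) ≈ -16.939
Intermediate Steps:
y = Rational(-16883, 18157) (y = Mul(Add(7439, 9444), Pow(Add(-2446, -15711), -1)) = Mul(16883, Pow(-18157, -1)) = Mul(16883, Rational(-1, 18157)) = Rational(-16883, 18157) ≈ -0.92983)
Pow(Mul(Add(y, 4761), Pow(Add(-33319, -47314), -1)), -1) = Pow(Mul(Add(Rational(-16883, 18157), 4761), Pow(Add(-33319, -47314), -1)), -1) = Pow(Mul(Rational(86428594, 18157), Pow(-80633, -1)), -1) = Pow(Mul(Rational(86428594, 18157), Rational(-1, 80633)), -1) = Pow(Rational(-12346942, 209150483), -1) = Rational(-209150483, 12346942)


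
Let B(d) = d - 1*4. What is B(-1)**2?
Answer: 25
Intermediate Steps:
B(d) = -4 + d (B(d) = d - 4 = -4 + d)
B(-1)**2 = (-4 - 1)**2 = (-5)**2 = 25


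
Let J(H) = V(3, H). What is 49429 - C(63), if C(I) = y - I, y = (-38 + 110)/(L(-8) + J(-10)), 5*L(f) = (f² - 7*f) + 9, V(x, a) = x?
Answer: 98979/2 ≈ 49490.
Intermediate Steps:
J(H) = 3
L(f) = 9/5 - 7*f/5 + f²/5 (L(f) = ((f² - 7*f) + 9)/5 = (9 + f² - 7*f)/5 = 9/5 - 7*f/5 + f²/5)
y = 5/2 (y = (-38 + 110)/((9/5 - 7/5*(-8) + (⅕)*(-8)²) + 3) = 72/((9/5 + 56/5 + (⅕)*64) + 3) = 72/((9/5 + 56/5 + 64/5) + 3) = 72/(129/5 + 3) = 72/(144/5) = 72*(5/144) = 5/2 ≈ 2.5000)
C(I) = 5/2 - I
49429 - C(63) = 49429 - (5/2 - 1*63) = 49429 - (5/2 - 63) = 49429 - 1*(-121/2) = 49429 + 121/2 = 98979/2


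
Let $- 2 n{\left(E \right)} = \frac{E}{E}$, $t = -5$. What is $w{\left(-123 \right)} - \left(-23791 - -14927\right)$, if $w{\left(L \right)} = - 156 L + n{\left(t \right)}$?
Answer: $\frac{56103}{2} \approx 28052.0$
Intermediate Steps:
$n{\left(E \right)} = - \frac{1}{2}$ ($n{\left(E \right)} = - \frac{E \frac{1}{E}}{2} = \left(- \frac{1}{2}\right) 1 = - \frac{1}{2}$)
$w{\left(L \right)} = - \frac{1}{2} - 156 L$ ($w{\left(L \right)} = - 156 L - \frac{1}{2} = - \frac{1}{2} - 156 L$)
$w{\left(-123 \right)} - \left(-23791 - -14927\right) = \left(- \frac{1}{2} - -19188\right) - \left(-23791 - -14927\right) = \left(- \frac{1}{2} + 19188\right) - \left(-23791 + 14927\right) = \frac{38375}{2} - -8864 = \frac{38375}{2} + 8864 = \frac{56103}{2}$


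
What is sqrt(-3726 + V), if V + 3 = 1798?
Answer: I*sqrt(1931) ≈ 43.943*I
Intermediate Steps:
V = 1795 (V = -3 + 1798 = 1795)
sqrt(-3726 + V) = sqrt(-3726 + 1795) = sqrt(-1931) = I*sqrt(1931)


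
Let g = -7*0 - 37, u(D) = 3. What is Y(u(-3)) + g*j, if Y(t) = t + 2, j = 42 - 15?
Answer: -994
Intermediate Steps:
j = 27
Y(t) = 2 + t
g = -37 (g = 0 - 37 = -37)
Y(u(-3)) + g*j = (2 + 3) - 37*27 = 5 - 999 = -994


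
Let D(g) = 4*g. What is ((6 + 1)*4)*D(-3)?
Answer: -336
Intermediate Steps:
((6 + 1)*4)*D(-3) = ((6 + 1)*4)*(4*(-3)) = (7*4)*(-12) = 28*(-12) = -336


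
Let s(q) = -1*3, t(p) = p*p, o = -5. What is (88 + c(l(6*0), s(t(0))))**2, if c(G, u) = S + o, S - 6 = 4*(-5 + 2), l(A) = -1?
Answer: 5929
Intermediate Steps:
t(p) = p**2
S = -6 (S = 6 + 4*(-5 + 2) = 6 + 4*(-3) = 6 - 12 = -6)
s(q) = -3
c(G, u) = -11 (c(G, u) = -6 - 5 = -11)
(88 + c(l(6*0), s(t(0))))**2 = (88 - 11)**2 = 77**2 = 5929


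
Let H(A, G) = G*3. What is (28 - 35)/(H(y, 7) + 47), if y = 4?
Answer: -7/68 ≈ -0.10294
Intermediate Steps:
H(A, G) = 3*G
(28 - 35)/(H(y, 7) + 47) = (28 - 35)/(3*7 + 47) = -7/(21 + 47) = -7/68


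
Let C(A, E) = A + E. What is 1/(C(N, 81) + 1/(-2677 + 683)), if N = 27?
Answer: 1994/215351 ≈ 0.0092593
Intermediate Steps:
1/(C(N, 81) + 1/(-2677 + 683)) = 1/((27 + 81) + 1/(-2677 + 683)) = 1/(108 + 1/(-1994)) = 1/(108 - 1/1994) = 1/(215351/1994) = 1994/215351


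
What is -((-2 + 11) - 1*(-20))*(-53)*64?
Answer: 98368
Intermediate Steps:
-((-2 + 11) - 1*(-20))*(-53)*64 = -(9 + 20)*(-53)*64 = -29*(-53)*64 = -(-1537)*64 = -1*(-98368) = 98368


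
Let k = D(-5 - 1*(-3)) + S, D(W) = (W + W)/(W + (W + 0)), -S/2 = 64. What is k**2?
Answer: 16129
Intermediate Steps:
S = -128 (S = -2*64 = -128)
D(W) = 1 (D(W) = (2*W)/(W + W) = (2*W)/((2*W)) = (2*W)*(1/(2*W)) = 1)
k = -127 (k = 1 - 128 = -127)
k**2 = (-127)**2 = 16129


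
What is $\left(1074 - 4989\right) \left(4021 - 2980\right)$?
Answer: $-4075515$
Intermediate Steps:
$\left(1074 - 4989\right) \left(4021 - 2980\right) = - 3915 \left(4021 - 2980\right) = \left(-3915\right) 1041 = -4075515$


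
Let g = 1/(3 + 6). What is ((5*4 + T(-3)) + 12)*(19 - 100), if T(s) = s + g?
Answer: -2358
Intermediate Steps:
g = ⅑ (g = 1/9 = ⅑ ≈ 0.11111)
T(s) = ⅑ + s (T(s) = s + ⅑ = ⅑ + s)
((5*4 + T(-3)) + 12)*(19 - 100) = ((5*4 + (⅑ - 3)) + 12)*(19 - 100) = ((20 - 26/9) + 12)*(-81) = (154/9 + 12)*(-81) = (262/9)*(-81) = -2358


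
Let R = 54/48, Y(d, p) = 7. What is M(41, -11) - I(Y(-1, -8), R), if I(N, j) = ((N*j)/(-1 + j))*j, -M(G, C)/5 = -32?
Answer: 713/8 ≈ 89.125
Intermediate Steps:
M(G, C) = 160 (M(G, C) = -5*(-32) = 160)
R = 9/8 (R = 54*(1/48) = 9/8 ≈ 1.1250)
I(N, j) = N*j²/(-1 + j) (I(N, j) = (N*j/(-1 + j))*j = N*j²/(-1 + j))
M(41, -11) - I(Y(-1, -8), R) = 160 - 7*(9/8)²/(-1 + 9/8) = 160 - 7*81/(64*⅛) = 160 - 7*81*8/64 = 160 - 1*567/8 = 160 - 567/8 = 713/8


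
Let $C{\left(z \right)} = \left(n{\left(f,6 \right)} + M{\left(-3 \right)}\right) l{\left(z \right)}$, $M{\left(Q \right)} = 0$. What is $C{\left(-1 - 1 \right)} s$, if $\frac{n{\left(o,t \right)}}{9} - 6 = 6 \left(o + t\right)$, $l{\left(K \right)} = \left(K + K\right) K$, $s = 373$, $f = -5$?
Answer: $322272$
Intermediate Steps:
$l{\left(K \right)} = 2 K^{2}$ ($l{\left(K \right)} = 2 K K = 2 K^{2}$)
$n{\left(o,t \right)} = 54 + 54 o + 54 t$ ($n{\left(o,t \right)} = 54 + 9 \cdot 6 \left(o + t\right) = 54 + 9 \left(6 o + 6 t\right) = 54 + \left(54 o + 54 t\right) = 54 + 54 o + 54 t$)
$C{\left(z \right)} = 216 z^{2}$ ($C{\left(z \right)} = \left(\left(54 + 54 \left(-5\right) + 54 \cdot 6\right) + 0\right) 2 z^{2} = \left(\left(54 - 270 + 324\right) + 0\right) 2 z^{2} = \left(108 + 0\right) 2 z^{2} = 108 \cdot 2 z^{2} = 216 z^{2}$)
$C{\left(-1 - 1 \right)} s = 216 \left(-1 - 1\right)^{2} \cdot 373 = 216 \left(-2\right)^{2} \cdot 373 = 216 \cdot 4 \cdot 373 = 864 \cdot 373 = 322272$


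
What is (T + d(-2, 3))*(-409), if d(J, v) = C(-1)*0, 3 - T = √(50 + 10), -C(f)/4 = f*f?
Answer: -1227 + 818*√15 ≈ 1941.1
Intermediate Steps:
C(f) = -4*f² (C(f) = -4*f*f = -4*f²)
T = 3 - 2*√15 (T = 3 - √(50 + 10) = 3 - √60 = 3 - 2*√15 ≈ -4.7460)
d(J, v) = 0 (d(J, v) = -4*(-1)²*0 = -4*1*0 = -4*0 = 0)
(T + d(-2, 3))*(-409) = ((3 - 2*√15) + 0)*(-409) = (3 - 2*√15)*(-409) = -1227 + 818*√15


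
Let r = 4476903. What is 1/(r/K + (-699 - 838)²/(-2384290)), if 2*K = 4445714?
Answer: 5299935716530/5423026585637 ≈ 0.97730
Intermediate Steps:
K = 2222857 (K = (½)*4445714 = 2222857)
1/(r/K + (-699 - 838)²/(-2384290)) = 1/(4476903/2222857 + (-699 - 838)²/(-2384290)) = 1/(4476903*(1/2222857) + (-1537)²*(-1/2384290)) = 1/(4476903/2222857 + 2362369*(-1/2384290)) = 1/(4476903/2222857 - 2362369/2384290) = 1/(5423026585637/5299935716530) = 5299935716530/5423026585637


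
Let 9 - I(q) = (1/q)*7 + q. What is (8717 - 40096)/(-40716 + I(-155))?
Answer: 4863745/6285553 ≈ 0.77380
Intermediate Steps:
I(q) = 9 - q - 7/q (I(q) = 9 - ((1/q)*7 + q) = 9 - (7/q + q) = 9 - (q + 7/q) = 9 + (-q - 7/q) = 9 - q - 7/q)
(8717 - 40096)/(-40716 + I(-155)) = (8717 - 40096)/(-40716 + (9 - 1*(-155) - 7/(-155))) = -31379/(-40716 + (9 + 155 - 7*(-1/155))) = -31379/(-40716 + (9 + 155 + 7/155)) = -31379/(-40716 + 25427/155) = -31379/(-6285553/155) = -31379*(-155/6285553) = 4863745/6285553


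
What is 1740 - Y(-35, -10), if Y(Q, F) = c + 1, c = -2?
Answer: 1741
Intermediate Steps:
Y(Q, F) = -1 (Y(Q, F) = -2 + 1 = -1)
1740 - Y(-35, -10) = 1740 - 1*(-1) = 1740 + 1 = 1741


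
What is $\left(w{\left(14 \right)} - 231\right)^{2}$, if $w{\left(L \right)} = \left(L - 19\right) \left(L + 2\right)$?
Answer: $96721$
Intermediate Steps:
$w{\left(L \right)} = \left(-19 + L\right) \left(2 + L\right)$
$\left(w{\left(14 \right)} - 231\right)^{2} = \left(\left(-38 + 14^{2} - 238\right) - 231\right)^{2} = \left(\left(-38 + 196 - 238\right) - 231\right)^{2} = \left(-80 - 231\right)^{2} = \left(-311\right)^{2} = 96721$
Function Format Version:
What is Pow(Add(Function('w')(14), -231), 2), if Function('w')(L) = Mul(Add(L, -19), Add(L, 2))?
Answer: 96721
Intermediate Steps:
Function('w')(L) = Mul(Add(-19, L), Add(2, L))
Pow(Add(Function('w')(14), -231), 2) = Pow(Add(Add(-38, Pow(14, 2), Mul(-17, 14)), -231), 2) = Pow(Add(Add(-38, 196, -238), -231), 2) = Pow(Add(-80, -231), 2) = Pow(-311, 2) = 96721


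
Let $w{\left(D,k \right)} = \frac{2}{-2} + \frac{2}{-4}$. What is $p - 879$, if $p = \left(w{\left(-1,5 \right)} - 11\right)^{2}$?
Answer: $- \frac{2891}{4} \approx -722.75$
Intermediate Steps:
$w{\left(D,k \right)} = - \frac{3}{2}$ ($w{\left(D,k \right)} = 2 \left(- \frac{1}{2}\right) + 2 \left(- \frac{1}{4}\right) = -1 - \frac{1}{2} = - \frac{3}{2}$)
$p = \frac{625}{4}$ ($p = \left(- \frac{3}{2} - 11\right)^{2} = \left(- \frac{25}{2}\right)^{2} = \frac{625}{4} \approx 156.25$)
$p - 879 = \frac{625}{4} - 879 = - \frac{2891}{4}$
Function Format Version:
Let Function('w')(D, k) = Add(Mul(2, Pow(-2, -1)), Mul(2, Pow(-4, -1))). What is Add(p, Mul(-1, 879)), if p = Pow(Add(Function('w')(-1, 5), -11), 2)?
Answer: Rational(-2891, 4) ≈ -722.75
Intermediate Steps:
Function('w')(D, k) = Rational(-3, 2) (Function('w')(D, k) = Add(Mul(2, Rational(-1, 2)), Mul(2, Rational(-1, 4))) = Add(-1, Rational(-1, 2)) = Rational(-3, 2))
p = Rational(625, 4) (p = Pow(Add(Rational(-3, 2), -11), 2) = Pow(Rational(-25, 2), 2) = Rational(625, 4) ≈ 156.25)
Add(p, Mul(-1, 879)) = Add(Rational(625, 4), Mul(-1, 879)) = Add(Rational(625, 4), -879) = Rational(-2891, 4)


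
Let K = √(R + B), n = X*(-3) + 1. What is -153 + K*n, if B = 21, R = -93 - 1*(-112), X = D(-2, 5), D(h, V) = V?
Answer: -153 - 28*√10 ≈ -241.54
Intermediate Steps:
X = 5
R = 19 (R = -93 + 112 = 19)
n = -14 (n = 5*(-3) + 1 = -15 + 1 = -14)
K = 2*√10 (K = √(19 + 21) = √40 = 2*√10 ≈ 6.3246)
-153 + K*n = -153 + (2*√10)*(-14) = -153 - 28*√10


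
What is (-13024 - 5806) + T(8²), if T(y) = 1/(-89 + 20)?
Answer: -1299271/69 ≈ -18830.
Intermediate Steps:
T(y) = -1/69 (T(y) = 1/(-69) = -1/69)
(-13024 - 5806) + T(8²) = (-13024 - 5806) - 1/69 = -18830 - 1/69 = -1299271/69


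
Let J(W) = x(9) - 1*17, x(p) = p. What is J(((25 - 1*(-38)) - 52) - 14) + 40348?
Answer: 40340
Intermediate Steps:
J(W) = -8 (J(W) = 9 - 1*17 = 9 - 17 = -8)
J(((25 - 1*(-38)) - 52) - 14) + 40348 = -8 + 40348 = 40340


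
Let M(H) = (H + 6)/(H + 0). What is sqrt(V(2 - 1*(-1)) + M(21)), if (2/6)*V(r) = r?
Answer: 6*sqrt(14)/7 ≈ 3.2071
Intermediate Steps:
M(H) = (6 + H)/H
V(r) = 3*r
sqrt(V(2 - 1*(-1)) + M(21)) = sqrt(3*(2 - 1*(-1)) + (6 + 21)/21) = sqrt(3*(2 + 1) + (1/21)*27) = sqrt(3*3 + 9/7) = sqrt(9 + 9/7) = sqrt(72/7) = 6*sqrt(14)/7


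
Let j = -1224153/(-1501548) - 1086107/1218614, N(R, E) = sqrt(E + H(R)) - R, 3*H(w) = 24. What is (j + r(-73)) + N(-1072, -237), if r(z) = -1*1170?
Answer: -29910033071325/304967902412 + I*sqrt(229) ≈ -98.076 + 15.133*I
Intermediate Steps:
H(w) = 8 (H(w) = (1/3)*24 = 8)
r(z) = -1170
N(R, E) = sqrt(8 + E) - R (N(R, E) = sqrt(E + 8) - R = sqrt(8 + E) - R)
j = -23178634949/304967902412 (j = -1224153*(-1/1501548) - 1086107*1/1218614 = 408051/500516 - 1086107/1218614 = -23178634949/304967902412 ≈ -0.076004)
(j + r(-73)) + N(-1072, -237) = (-23178634949/304967902412 - 1170) + (sqrt(8 - 237) - 1*(-1072)) = -356835624456989/304967902412 + (sqrt(-229) + 1072) = -356835624456989/304967902412 + (I*sqrt(229) + 1072) = -356835624456989/304967902412 + (1072 + I*sqrt(229)) = -29910033071325/304967902412 + I*sqrt(229)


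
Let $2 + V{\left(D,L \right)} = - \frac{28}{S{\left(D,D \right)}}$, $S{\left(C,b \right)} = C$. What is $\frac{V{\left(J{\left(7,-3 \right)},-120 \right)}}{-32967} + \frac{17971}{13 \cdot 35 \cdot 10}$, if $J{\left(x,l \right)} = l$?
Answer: $\frac{161568161}{40909050} \approx 3.9494$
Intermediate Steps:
$V{\left(D,L \right)} = -2 - \frac{28}{D}$
$\frac{V{\left(J{\left(7,-3 \right)},-120 \right)}}{-32967} + \frac{17971}{13 \cdot 35 \cdot 10} = \frac{-2 - \frac{28}{-3}}{-32967} + \frac{17971}{13 \cdot 35 \cdot 10} = \left(-2 - - \frac{28}{3}\right) \left(- \frac{1}{32967}\right) + \frac{17971}{455 \cdot 10} = \left(-2 + \frac{28}{3}\right) \left(- \frac{1}{32967}\right) + \frac{17971}{4550} = \frac{22}{3} \left(- \frac{1}{32967}\right) + 17971 \cdot \frac{1}{4550} = - \frac{2}{8991} + \frac{17971}{4550} = \frac{161568161}{40909050}$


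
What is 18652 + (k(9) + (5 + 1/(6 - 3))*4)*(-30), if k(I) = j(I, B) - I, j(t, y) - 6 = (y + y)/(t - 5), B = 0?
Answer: 18102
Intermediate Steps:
j(t, y) = 6 + 2*y/(-5 + t) (j(t, y) = 6 + (y + y)/(t - 5) = 6 + (2*y)/(-5 + t) = 6 + 2*y/(-5 + t))
k(I) = -I + 2*(-15 + 3*I)/(-5 + I) (k(I) = 2*(-15 + 0 + 3*I)/(-5 + I) - I = 2*(-15 + 3*I)/(-5 + I) - I = -I + 2*(-15 + 3*I)/(-5 + I))
18652 + (k(9) + (5 + 1/(6 - 3))*4)*(-30) = 18652 + ((6 - 1*9) + (5 + 1/(6 - 3))*4)*(-30) = 18652 + ((6 - 9) + (5 + 1/3)*4)*(-30) = 18652 + (-3 + (5 + ⅓)*4)*(-30) = 18652 + (-3 + (16/3)*4)*(-30) = 18652 + (-3 + 64/3)*(-30) = 18652 + (55/3)*(-30) = 18652 - 550 = 18102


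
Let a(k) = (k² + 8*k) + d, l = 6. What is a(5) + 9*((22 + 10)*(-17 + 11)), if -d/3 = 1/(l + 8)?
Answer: -23285/14 ≈ -1663.2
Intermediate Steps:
d = -3/14 (d = -3/(6 + 8) = -3/14 ≈ -0.21429)
a(k) = -3/14 + k² + 8*k (a(k) = (k² + 8*k) - 3/14 = -3/14 + k² + 8*k)
a(5) + 9*((22 + 10)*(-17 + 11)) = (-3/14 + 5² + 8*5) + 9*((22 + 10)*(-17 + 11)) = (-3/14 + 25 + 40) + 9*(32*(-6)) = 907/14 + 9*(-192) = 907/14 - 1728 = -23285/14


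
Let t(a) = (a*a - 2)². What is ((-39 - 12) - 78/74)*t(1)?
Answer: -1926/37 ≈ -52.054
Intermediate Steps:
t(a) = (-2 + a²)² (t(a) = (a² - 2)² = (-2 + a²)²)
((-39 - 12) - 78/74)*t(1) = ((-39 - 12) - 78/74)*(-2 + 1²)² = (-51 - 78*1/74)*(-2 + 1)² = (-51 - 39/37)*(-1)² = -1926/37*1 = -1926/37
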